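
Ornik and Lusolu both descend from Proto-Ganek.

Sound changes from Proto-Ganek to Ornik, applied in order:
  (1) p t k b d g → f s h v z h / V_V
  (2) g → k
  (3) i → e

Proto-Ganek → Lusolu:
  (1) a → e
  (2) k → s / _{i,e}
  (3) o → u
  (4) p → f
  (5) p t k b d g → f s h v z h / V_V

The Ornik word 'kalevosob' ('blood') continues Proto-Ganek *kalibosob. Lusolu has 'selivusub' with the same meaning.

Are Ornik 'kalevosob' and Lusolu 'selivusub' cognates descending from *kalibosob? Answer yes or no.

Derive the expected Lusolu reflex of *kalibosob:
Lusolu: *kalibosob > kelibosob > selibosob > selibusub > selivusub  (by vowel merger, palatalisation, vowel merger, intervocalic lenition)
Lusolu 'selivusub' matches the regular reflex exactly, so the pair is cognate.

yes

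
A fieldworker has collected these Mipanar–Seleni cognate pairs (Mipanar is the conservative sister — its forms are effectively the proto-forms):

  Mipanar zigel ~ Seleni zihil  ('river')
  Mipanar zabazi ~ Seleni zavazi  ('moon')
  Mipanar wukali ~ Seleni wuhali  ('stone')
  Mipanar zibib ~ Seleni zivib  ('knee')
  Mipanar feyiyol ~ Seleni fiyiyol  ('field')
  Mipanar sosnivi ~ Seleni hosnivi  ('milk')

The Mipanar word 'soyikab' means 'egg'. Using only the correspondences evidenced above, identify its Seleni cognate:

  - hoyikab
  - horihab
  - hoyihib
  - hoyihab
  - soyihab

hoyihab

sosnivi ~ hosnivi — Mipanar s corresponds to Seleni h word-initially before a back vowel.
wukali ~ wuhali — Mipanar k corresponds to Seleni h between vowels (before a back vowel).
Applying these to Mipanar 'soyikab':
  soyikab → hoyikab   (s→h word-initially before a back vowel)
  hoyikab → hoyihab   (k→h between vowels (before a back vowel))
So the Seleni cognate is 'hoyihab'.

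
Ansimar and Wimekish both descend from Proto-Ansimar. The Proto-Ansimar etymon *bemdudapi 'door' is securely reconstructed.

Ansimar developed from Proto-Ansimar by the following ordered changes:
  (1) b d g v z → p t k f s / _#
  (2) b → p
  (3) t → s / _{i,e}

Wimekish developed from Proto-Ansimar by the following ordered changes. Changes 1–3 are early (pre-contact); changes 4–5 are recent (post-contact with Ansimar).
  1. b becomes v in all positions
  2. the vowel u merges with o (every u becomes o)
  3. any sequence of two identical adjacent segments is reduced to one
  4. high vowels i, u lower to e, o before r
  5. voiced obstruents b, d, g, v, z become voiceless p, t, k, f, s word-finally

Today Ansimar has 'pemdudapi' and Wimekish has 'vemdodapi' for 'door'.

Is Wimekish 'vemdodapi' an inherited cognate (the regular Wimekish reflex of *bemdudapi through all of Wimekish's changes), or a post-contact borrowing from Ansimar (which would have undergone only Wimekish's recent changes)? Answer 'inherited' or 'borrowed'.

inherited

If inherited, *bemdudapi would pass through all of Wimekish's changes:
Wimekish: start from *bemdudapi.
  rule 1 (unconditioned shift): bemdudapi → vemdudapi
  rule 2 (vowel merger): vemdudapi → vemdodapi
  rule 3: no change — vemdodapi
  rule 4: no change — vemdodapi
  rule 5: no change — vemdodapi
  ⇒ Wimekish vemdodapi
If borrowed from Ansimar 'pemdudapi' after the early changes, it would undergo only the recent ones:
  rule 4 (pre-rhotic lowering): no change (pemdudapi)
  rule 5 (final devoicing): no change (pemdudapi)
  ⇒ as a loan: pemdudapi
Wimekish 'vemdodapi' matches the inherited outcome exactly, so it is an inherited cognate, not a loan.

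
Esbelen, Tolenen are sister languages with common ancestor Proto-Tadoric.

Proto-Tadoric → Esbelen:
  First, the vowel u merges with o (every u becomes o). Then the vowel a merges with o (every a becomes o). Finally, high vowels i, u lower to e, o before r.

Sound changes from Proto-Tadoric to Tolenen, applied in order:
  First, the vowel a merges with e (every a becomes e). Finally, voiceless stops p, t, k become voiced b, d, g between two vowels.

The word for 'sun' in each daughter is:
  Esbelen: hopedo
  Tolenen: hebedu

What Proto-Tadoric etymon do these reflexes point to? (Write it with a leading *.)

*hapedu

Position 3: Esbelen has p, Tolenen has b. Esbelen preserves p here (none of its changes turn any other segment into p), so the proto-segment is *p.
Position 6: Esbelen has o, Tolenen has u. Tolenen preserves u here (none of its changes turn any other segment into u), so the proto-segment is *u.
Position 2: Esbelen has o, Tolenen has e. Taking the neighbouring segments as reconstructed: Esbelen o could go back to *a or *o or *u; Tolenen e could go back to *a or *e — the one source consistent with every daughter is *a.
Verify the candidate proto-form against each daughter:
Esbelen: *hapedu
  hapedu → hapedo   [vowel merger]
  hapedo → hopedo   [vowel merger]
  hopedo (rule 3 does not apply)
  giving Esbelen hopedo.
Tolenen: *hapedu > hepedu > hebedu  (by vowel merger, intervocalic voicing)
No other proto-form is consistent with every reflex, so the reconstruction is *hapedu.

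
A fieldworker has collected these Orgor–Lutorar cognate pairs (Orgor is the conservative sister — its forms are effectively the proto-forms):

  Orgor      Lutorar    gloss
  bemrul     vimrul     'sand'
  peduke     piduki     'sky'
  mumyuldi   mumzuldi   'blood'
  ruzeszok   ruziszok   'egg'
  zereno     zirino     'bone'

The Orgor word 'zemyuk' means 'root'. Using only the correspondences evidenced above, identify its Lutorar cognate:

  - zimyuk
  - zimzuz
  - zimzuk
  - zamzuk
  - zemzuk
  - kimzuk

bemrul ~ vimrul — Orgor e corresponds to Lutorar i after a consonant, before a nasal.
mumyuldi ~ mumzuldi — Orgor y corresponds to Lutorar z after a consonant, before a back vowel.
Applying these to Orgor 'zemyuk':
  zemyuk → zimyuk   (e→i after a consonant, before a nasal)
  zimyuk → zimzuk   (y→z after a consonant, before a back vowel)
So the Lutorar cognate is 'zimzuk'.

zimzuk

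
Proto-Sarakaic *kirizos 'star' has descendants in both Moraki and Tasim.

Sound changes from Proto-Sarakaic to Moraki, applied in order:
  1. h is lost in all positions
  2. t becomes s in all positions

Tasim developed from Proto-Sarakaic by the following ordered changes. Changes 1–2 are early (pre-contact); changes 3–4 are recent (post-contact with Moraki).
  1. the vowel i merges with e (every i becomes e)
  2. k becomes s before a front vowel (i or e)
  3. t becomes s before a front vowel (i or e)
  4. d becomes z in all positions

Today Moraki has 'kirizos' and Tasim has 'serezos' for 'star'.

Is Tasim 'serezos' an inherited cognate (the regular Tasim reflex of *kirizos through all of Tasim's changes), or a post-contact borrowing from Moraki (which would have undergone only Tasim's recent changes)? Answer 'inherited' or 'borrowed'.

inherited

If inherited, *kirizos would pass through all of Tasim's changes:
Tasim: *kirizos
  kirizos → kerezos   [vowel merger]
  kerezos → serezos   [palatalisation]
  serezos (rule 3 does not apply)
  serezos (rule 4 does not apply)
  giving Tasim serezos.
If borrowed from Moraki 'kirizos' after the early changes, it would undergo only the recent ones:
  rule 3 (palatalisation): no change (kirizos)
  rule 4 (unconditioned shift): no change (kirizos)
  ⇒ as a loan: kirizos
Tasim 'serezos' matches the inherited outcome exactly, so it is an inherited cognate, not a loan.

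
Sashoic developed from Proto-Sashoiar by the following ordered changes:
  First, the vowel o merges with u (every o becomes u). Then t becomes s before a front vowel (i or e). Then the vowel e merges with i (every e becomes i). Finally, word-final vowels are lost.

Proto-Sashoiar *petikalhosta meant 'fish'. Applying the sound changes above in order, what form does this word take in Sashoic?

Sashoic: start from *petikalhosta.
  rule 1 (vowel merger): petikalhosta → petikalhusta
  rule 2 (palatalisation): petikalhusta → pesikalhusta
  rule 3 (vowel merger): pesikalhusta → pisikalhusta
  rule 4 (apocope): pisikalhusta → pisikalhust
  ⇒ Sashoic pisikalhust

pisikalhust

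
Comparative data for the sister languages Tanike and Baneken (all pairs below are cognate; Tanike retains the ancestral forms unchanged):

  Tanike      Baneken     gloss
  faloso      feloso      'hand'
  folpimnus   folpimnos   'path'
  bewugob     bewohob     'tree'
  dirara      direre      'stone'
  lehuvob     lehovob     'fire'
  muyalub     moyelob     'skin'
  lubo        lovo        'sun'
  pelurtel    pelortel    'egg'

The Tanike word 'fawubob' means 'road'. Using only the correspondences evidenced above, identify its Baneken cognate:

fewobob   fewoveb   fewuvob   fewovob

fewovob

faloso ~ feloso, muyalub ~ moyelob — Tanike a corresponds to Baneken e after a consonant, before a consonant other than r, m, n, p, b, f, v.
muyalub ~ moyelob, lubo ~ lovo — Tanike u corresponds to Baneken o after a consonant, before a labial obstruent.
lubo ~ lovo — Tanike b corresponds to Baneken v between vowels (before a back vowel).
Applying these to Tanike 'fawubob':
  fawubob → fewubob   (a→e after a consonant, before a consonant other than r, m, n, p, b, f, v)
  fewubob → fewobob   (u→o after a consonant, before a labial obstruent)
  fewobob → fewovob   (b→v between vowels (before a back vowel))
So the Baneken cognate is 'fewovob'.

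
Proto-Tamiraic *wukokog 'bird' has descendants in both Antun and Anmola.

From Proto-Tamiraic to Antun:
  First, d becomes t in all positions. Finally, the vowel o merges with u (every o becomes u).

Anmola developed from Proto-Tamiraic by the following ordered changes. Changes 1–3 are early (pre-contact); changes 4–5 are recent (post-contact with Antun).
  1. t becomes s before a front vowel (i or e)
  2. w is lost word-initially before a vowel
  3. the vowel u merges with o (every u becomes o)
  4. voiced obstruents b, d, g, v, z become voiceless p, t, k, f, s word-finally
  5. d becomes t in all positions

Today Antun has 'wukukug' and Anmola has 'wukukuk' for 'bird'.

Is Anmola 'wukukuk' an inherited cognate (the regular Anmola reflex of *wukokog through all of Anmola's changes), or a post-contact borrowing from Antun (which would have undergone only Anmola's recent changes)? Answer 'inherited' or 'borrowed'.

borrowed

If inherited, *wukokog would pass through all of Anmola's changes:
Anmola: start from *wukokog.
  rule 1: no change — wukokog
  rule 2 (glide loss): wukokog → ukokog
  rule 3 (vowel merger): ukokog → okokog
  rule 4 (final devoicing): okokog → okokok
  rule 5: no change — okokok
  ⇒ Anmola okokok
If borrowed from Antun 'wukukug' after the early changes, it would undergo only the recent ones:
  rule 4 (final devoicing): wukukug → wukukuk
  rule 5 (unconditioned shift): no change (wukukuk)
  ⇒ as a loan: wukukuk
Anmola 'wukukuk' matches the loan outcome 'wukukuk', not the inherited 'okokok' — it skipped the early Anmola changes, so it was borrowed from Antun.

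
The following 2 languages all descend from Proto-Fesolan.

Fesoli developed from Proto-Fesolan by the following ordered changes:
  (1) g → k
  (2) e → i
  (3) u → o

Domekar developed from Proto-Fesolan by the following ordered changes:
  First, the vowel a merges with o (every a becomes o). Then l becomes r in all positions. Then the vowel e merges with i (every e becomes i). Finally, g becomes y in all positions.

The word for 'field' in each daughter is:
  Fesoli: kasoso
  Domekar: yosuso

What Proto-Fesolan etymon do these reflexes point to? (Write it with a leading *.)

Position 4: Fesoli has o, Domekar has u. Domekar preserves u here (none of its changes turn any other segment into u), so the proto-segment is *u.
Position 2: Fesoli has a, Domekar has o. Fesoli preserves a here (none of its changes turn any other segment into a), so the proto-segment is *a.
Position 1: Fesoli has k, Domekar has y. Taking the neighbouring segments as reconstructed: Fesoli k could go back to *k or *g; Domekar y could go back to *g or *y — the one source consistent with every daughter is *g.
The remaining positions agree across the daughters. Check the candidate against every language:
Fesoli: start from *gasuso.
  rule 1 (unconditioned shift): gasuso → kasuso
  rule 2: no change — kasuso
  rule 3 (vowel merger): kasuso → kasoso
  ⇒ Fesoli kasoso
Domekar: *gasuso > gosuso > yosuso  (by vowel merger, unconditioned shift)
Only *gasuso yields all of Fesoli kasoso, Domekar yosuso.

*gasuso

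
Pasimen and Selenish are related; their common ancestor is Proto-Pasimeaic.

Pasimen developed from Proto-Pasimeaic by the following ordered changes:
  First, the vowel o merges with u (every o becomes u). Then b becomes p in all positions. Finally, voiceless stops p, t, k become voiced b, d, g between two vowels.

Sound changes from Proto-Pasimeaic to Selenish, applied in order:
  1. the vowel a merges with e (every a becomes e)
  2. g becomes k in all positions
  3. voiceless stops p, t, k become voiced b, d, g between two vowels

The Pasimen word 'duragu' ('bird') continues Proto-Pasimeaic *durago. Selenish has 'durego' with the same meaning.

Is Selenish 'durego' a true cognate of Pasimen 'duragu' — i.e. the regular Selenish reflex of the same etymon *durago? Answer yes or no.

yes

Derive the expected Selenish reflex of *durago:
Selenish: *durago
  durago → durego   [vowel merger]
  durego → dureko   [unconditioned shift]
  dureko → durego   [intervocalic voicing]
  giving Selenish durego.
Selenish 'durego' matches the regular reflex exactly, so the pair is cognate.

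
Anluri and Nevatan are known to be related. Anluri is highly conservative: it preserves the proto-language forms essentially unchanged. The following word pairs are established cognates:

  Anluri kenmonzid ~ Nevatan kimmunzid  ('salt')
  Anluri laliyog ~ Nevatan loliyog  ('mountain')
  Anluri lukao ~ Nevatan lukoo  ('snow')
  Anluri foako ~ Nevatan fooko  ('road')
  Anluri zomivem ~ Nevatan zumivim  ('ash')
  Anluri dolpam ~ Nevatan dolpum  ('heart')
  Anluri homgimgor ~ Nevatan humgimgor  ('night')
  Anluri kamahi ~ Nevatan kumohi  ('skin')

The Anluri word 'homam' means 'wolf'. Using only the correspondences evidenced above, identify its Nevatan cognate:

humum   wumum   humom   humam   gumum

zomivem ~ zumivim, homgimgor ~ humgimgor — Anluri o corresponds to Nevatan u after a consonant, before a nasal.
dolpam ~ dolpum, kamahi ~ kumohi — Anluri a corresponds to Nevatan u after a consonant, before a nasal.
Applying these to Anluri 'homam':
  homam → humam   (o→u after a consonant, before a nasal)
  humam → humum   (a→u after a consonant, before a nasal)
So the Nevatan cognate is 'humum'.

humum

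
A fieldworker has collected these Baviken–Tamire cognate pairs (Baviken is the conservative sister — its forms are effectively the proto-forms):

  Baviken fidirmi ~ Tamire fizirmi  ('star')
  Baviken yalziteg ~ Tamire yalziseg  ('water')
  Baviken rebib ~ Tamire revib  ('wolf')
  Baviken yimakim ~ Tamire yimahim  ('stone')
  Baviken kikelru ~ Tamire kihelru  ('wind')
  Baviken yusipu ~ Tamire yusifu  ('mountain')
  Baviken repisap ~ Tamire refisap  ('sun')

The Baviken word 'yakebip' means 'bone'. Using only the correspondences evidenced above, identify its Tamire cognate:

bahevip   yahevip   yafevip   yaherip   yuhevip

kikelru ~ kihelru — Baviken k corresponds to Tamire h between vowels (before a front vowel).
rebib ~ revib — Baviken b corresponds to Tamire v between vowels (before a front vowel).
Applying these to Baviken 'yakebip':
  yakebip → yahebip   (k→h between vowels (before a front vowel))
  yahebip → yahevip   (b→v between vowels (before a front vowel))
So the Tamire cognate is 'yahevip'.

yahevip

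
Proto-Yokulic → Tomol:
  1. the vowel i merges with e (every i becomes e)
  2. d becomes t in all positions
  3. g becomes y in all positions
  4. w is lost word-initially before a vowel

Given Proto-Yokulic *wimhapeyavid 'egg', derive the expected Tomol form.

Tomol: *wimhapeyavid > wemhapeyaved > wemhapeyavet > emhapeyavet  (by vowel merger, unconditioned shift, glide loss)

emhapeyavet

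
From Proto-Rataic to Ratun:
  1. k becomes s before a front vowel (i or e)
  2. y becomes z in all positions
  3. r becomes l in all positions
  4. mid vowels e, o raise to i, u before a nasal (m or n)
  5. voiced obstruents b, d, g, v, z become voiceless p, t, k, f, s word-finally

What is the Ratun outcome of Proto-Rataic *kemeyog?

Ratun: start from *kemeyog.
  rule 1 (palatalisation): kemeyog → semeyog
  rule 2 (unconditioned shift): semeyog → semezog
  rule 3: no change — semezog
  rule 4 (pre-nasal raising): semezog → simezog
  rule 5 (final devoicing): simezog → simezok
  ⇒ Ratun simezok

simezok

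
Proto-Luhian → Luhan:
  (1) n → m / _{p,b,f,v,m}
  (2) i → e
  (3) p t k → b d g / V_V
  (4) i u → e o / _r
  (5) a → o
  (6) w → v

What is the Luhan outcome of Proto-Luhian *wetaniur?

Luhan: *wetaniur > wetaneur > wedaneur > wedaneor > wedoneor > vedoneor  (by vowel merger, intervocalic voicing, pre-rhotic lowering, vowel merger, unconditioned shift)

vedoneor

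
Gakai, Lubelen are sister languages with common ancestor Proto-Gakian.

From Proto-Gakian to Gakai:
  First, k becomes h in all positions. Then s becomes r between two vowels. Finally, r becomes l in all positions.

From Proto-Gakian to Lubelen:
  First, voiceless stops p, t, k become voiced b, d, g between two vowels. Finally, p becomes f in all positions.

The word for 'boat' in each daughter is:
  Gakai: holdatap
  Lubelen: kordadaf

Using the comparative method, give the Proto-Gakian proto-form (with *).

*kordatap

Position 3: Gakai has l, Lubelen has r. Lubelen preserves r here (none of its changes turn any other segment into r), so the proto-segment is *r.
Position 1: Gakai has h, Lubelen has k. Lubelen preserves k here (none of its changes turn any other segment into k), so the proto-segment is *k.
Continuing position by position gives *kordatap; check it forward:
Gakai: start from *kordatap.
  rule 1 (unconditioned shift): kordatap → hordatap
  rule 2: no change — hordatap
  rule 3 (unconditioned shift): hordatap → holdatap
  ⇒ Gakai holdatap
Lubelen: start from *kordatap.
  rule 1 (intervocalic voicing): kordatap → kordadap
  rule 2 (unconditioned shift): kordadap → kordadaf
  ⇒ Lubelen kordadaf
No other proto-form is consistent with every reflex, so the reconstruction is *kordatap.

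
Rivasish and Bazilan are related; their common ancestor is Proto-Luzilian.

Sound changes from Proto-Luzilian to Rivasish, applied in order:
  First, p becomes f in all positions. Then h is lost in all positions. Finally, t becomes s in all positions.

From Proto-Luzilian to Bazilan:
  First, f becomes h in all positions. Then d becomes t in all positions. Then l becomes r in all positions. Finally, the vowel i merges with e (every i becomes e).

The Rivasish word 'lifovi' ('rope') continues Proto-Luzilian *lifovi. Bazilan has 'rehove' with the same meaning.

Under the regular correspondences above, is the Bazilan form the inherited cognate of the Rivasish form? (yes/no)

yes

Derive the expected Bazilan reflex of *lifovi:
Bazilan: *lifovi
  lifovi → lihovi   [unconditioned shift]
  lihovi (rule 2 does not apply)
  lihovi → rihovi   [unconditioned shift]
  rihovi → rehove   [vowel merger]
  giving Bazilan rehove.
Bazilan 'rehove' matches the regular reflex exactly, so the pair is cognate.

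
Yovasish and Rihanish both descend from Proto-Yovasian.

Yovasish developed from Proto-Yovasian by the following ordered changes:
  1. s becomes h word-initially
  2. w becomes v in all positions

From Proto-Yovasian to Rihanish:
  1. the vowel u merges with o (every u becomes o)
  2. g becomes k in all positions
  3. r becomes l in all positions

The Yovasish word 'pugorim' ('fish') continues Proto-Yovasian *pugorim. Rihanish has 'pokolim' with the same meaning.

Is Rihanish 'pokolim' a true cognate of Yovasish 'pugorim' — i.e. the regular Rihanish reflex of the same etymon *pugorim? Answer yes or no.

Derive the expected Rihanish reflex of *pugorim:
Rihanish: start from *pugorim.
  rule 1 (vowel merger): pugorim → pogorim
  rule 2 (unconditioned shift): pogorim → pokorim
  rule 3 (unconditioned shift): pokorim → pokolim
  ⇒ Rihanish pokolim
Rihanish 'pokolim' matches the regular reflex exactly, so the pair is cognate.

yes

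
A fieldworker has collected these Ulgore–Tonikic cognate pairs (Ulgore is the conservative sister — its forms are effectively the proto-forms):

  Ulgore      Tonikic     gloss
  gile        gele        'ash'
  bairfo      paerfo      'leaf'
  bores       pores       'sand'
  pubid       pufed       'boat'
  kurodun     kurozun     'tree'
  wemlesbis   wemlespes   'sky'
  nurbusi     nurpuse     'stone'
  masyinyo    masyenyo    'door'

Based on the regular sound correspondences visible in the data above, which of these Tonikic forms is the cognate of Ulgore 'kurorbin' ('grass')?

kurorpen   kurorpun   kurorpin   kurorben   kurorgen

wemlesbis ~ wemlespes — Ulgore b corresponds to Tonikic p after a consonant, before a front vowel.
masyinyo ~ masyenyo — Ulgore i corresponds to Tonikic e after a consonant, before a nasal.
Applying these to Ulgore 'kurorbin':
  kurorbin → kurorpin   (b→p after a consonant, before a front vowel)
  kurorpin → kurorpen   (i→e after a consonant, before a nasal)
So the Tonikic cognate is 'kurorpen'.

kurorpen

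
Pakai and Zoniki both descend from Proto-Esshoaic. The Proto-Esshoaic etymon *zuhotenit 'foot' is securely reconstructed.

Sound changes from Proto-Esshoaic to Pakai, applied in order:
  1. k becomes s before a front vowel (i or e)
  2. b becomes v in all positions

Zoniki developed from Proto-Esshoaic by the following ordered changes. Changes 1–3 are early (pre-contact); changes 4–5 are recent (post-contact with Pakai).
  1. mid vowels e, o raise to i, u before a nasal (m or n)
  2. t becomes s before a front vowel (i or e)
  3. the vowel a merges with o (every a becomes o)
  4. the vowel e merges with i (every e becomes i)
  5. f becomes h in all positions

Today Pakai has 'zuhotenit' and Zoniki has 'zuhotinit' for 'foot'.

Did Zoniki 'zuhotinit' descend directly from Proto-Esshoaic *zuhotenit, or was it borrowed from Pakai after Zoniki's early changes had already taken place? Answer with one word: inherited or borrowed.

borrowed

If inherited, *zuhotenit would pass through all of Zoniki's changes:
Zoniki: start from *zuhotenit.
  rule 1 (pre-nasal raising): zuhotenit → zuhotinit
  rule 2 (palatalisation): zuhotinit → zuhosinit
  rule 3: no change — zuhosinit
  rule 4: no change — zuhosinit
  rule 5: no change — zuhosinit
  ⇒ Zoniki zuhosinit
If borrowed from Pakai 'zuhotenit' after the early changes, it would undergo only the recent ones:
  rule 4 (vowel merger): zuhotenit → zuhotinit
  rule 5 (unconditioned shift): no change (zuhotinit)
  ⇒ as a loan: zuhotinit
Zoniki 'zuhotinit' matches the loan outcome 'zuhotinit', not the inherited 'zuhosinit' — it skipped the early Zoniki changes, so it was borrowed from Pakai.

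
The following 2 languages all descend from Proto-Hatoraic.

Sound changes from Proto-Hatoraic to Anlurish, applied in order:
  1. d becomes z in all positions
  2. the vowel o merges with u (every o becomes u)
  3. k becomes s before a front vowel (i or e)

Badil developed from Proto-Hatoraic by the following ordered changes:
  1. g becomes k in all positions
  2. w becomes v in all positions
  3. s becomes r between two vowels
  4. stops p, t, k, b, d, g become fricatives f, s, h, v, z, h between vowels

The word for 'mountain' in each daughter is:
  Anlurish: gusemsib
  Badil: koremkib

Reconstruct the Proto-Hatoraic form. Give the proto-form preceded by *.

Position 3: Anlurish has s, Badil has r. Taking the neighbouring segments as reconstructed: Anlurish s could go back to *k or *s; Badil r could go back to *s or *r — the one source consistent with every daughter is *s.
Position 6: Anlurish has s, Badil has k. Taking the neighbouring segments as reconstructed: Anlurish s could go back to *k or *s; Badil k could go back to *k or *g — the one source consistent with every daughter is *k.
Position 2: Anlurish has u, Badil has o. Badil preserves o here (none of its changes turn any other segment into o), so the proto-segment is *o.
Verify the candidate proto-form against each daughter:
Anlurish: *gosemkib > gusemkib > gusemsib  (by vowel merger, palatalisation)
Badil: start from *gosemkib.
  rule 1 (unconditioned shift): gosemkib → kosemkib
  rule 2: no change — kosemkib
  rule 3 (rhotacism): kosemkib → koremkib
  rule 4: no change — koremkib
  ⇒ Badil koremkib
Only *gosemkib yields all of Anlurish gusemsib, Badil koremkib.

*gosemkib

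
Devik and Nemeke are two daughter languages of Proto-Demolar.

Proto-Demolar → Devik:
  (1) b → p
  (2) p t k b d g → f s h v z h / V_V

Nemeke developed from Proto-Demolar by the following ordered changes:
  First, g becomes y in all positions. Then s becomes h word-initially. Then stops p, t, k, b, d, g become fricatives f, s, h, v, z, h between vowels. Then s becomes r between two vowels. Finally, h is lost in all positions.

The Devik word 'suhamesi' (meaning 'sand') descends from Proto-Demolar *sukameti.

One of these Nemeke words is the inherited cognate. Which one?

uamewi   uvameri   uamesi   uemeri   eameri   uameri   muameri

Nemeke: *sukameti > hukameti > huhamesi > huhameri > uameri  (by debuccalisation, intervocalic lenition, rhotacism, h-loss)
Only 'uameri' matches the regular Nemeke development of *sukameti.

uameri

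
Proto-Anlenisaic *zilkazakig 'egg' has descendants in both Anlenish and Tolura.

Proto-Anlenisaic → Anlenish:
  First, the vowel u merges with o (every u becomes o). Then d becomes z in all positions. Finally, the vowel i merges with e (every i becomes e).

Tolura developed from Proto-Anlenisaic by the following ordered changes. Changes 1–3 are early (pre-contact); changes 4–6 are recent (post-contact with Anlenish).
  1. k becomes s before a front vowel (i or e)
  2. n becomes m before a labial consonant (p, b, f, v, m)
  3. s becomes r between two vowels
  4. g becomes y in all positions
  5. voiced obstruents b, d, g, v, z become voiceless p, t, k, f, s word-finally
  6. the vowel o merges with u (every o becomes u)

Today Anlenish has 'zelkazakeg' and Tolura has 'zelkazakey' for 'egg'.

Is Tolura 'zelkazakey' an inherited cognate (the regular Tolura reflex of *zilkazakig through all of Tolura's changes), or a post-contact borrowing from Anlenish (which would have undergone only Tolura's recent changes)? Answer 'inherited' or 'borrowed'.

borrowed

If inherited, *zilkazakig would pass through all of Tolura's changes:
Tolura: start from *zilkazakig.
  rule 1 (palatalisation): zilkazakig → zilkazasig
  rule 2: no change — zilkazasig
  rule 3 (rhotacism): zilkazasig → zilkazarig
  rule 4 (unconditioned shift): zilkazarig → zilkazariy
  rule 5: no change — zilkazariy
  rule 6: no change — zilkazariy
  ⇒ Tolura zilkazariy
If borrowed from Anlenish 'zelkazakeg' after the early changes, it would undergo only the recent ones:
  rule 4 (unconditioned shift): zelkazakeg → zelkazakey
  rule 5 (final devoicing): no change (zelkazakey)
  rule 6 (vowel merger): no change (zelkazakey)
  ⇒ as a loan: zelkazakey
Tolura 'zelkazakey' matches the loan outcome 'zelkazakey', not the inherited 'zilkazariy' — it skipped the early Tolura changes, so it was borrowed from Anlenish.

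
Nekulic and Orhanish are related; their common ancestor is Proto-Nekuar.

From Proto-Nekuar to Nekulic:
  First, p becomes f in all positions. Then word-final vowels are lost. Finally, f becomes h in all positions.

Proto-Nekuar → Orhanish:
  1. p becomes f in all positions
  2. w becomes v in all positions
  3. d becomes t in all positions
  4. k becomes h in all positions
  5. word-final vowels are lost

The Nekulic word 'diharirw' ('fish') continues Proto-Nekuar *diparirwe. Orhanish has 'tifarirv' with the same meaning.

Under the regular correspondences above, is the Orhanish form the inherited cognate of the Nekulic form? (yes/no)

yes

Derive the expected Orhanish reflex of *diparirwe:
Orhanish: *diparirwe
  diparirwe → difarirwe   [unconditioned shift]
  difarirwe → difarirve   [unconditioned shift]
  difarirve → tifarirve   [unconditioned shift]
  tifarirve (rule 4 does not apply)
  tifarirve → tifarirv   [apocope]
  giving Orhanish tifarirv.
Orhanish 'tifarirv' matches the regular reflex exactly, so the pair is cognate.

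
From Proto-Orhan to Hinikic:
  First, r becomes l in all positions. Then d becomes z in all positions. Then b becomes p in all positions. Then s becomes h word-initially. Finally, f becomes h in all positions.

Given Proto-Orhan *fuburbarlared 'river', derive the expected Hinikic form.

hupulpallalez

Hinikic: *fuburbarlared
  fuburbarlared → fubulballaled   [unconditioned shift]
  fubulballaled → fubulballalez   [unconditioned shift]
  fubulballalez → fupulpallalez   [unconditioned shift]
  fupulpallalez (rule 4 does not apply)
  fupulpallalez → hupulpallalez   [unconditioned shift]
  giving Hinikic hupulpallalez.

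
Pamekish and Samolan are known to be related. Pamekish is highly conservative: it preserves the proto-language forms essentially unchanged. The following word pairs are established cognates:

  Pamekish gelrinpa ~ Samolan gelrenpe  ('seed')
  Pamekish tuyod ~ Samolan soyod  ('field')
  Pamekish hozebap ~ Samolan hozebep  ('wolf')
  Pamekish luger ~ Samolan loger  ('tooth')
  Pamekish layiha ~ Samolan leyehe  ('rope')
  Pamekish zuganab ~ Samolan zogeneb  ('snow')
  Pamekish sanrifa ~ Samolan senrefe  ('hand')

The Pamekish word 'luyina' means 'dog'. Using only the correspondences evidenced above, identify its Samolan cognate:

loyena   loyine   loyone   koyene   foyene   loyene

tuyod ~ soyod, luger ~ loger — Pamekish u corresponds to Samolan o after a consonant, before a consonant other than r, m, n, p, b, f, v.
gelrinpa ~ gelrenpe — Pamekish i corresponds to Samolan e after a consonant, before a nasal.
gelrinpa ~ gelrenpe, layiha ~ leyehe — Pamekish a corresponds to Samolan e word-finally.
Applying these to Pamekish 'luyina':
  luyina → loyina   (u→o after a consonant, before a consonant other than r, m, n, p, b, f, v)
  loyina → loyena   (i→e after a consonant, before a nasal)
  loyena → loyene   (a→e word-finally)
So the Samolan cognate is 'loyene'.

loyene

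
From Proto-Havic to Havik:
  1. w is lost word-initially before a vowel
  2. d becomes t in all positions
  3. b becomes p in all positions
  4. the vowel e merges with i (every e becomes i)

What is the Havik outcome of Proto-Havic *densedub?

Havik: start from *densedub.
  rule 1: no change — densedub
  rule 2 (unconditioned shift): densedub → tensetub
  rule 3 (unconditioned shift): tensetub → tensetup
  rule 4 (vowel merger): tensetup → tinsitup
  ⇒ Havik tinsitup

tinsitup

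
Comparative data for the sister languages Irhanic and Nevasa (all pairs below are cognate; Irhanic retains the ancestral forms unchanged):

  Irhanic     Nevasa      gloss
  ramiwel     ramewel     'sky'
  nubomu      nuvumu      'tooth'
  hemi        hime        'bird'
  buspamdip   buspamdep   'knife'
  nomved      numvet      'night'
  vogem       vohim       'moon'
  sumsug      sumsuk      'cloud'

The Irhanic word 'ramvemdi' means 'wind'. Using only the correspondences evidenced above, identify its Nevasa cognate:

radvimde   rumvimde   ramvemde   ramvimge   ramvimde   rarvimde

hemi ~ hime, vogem ~ vohim — Irhanic e corresponds to Nevasa i after a consonant, before a nasal.
hemi ~ hime — Irhanic i corresponds to Nevasa e word-finally.
Applying these to Irhanic 'ramvemdi':
  ramvemdi → ramvimdi   (e→i after a consonant, before a nasal)
  ramvimdi → ramvimde   (i→e word-finally)
So the Nevasa cognate is 'ramvimde'.

ramvimde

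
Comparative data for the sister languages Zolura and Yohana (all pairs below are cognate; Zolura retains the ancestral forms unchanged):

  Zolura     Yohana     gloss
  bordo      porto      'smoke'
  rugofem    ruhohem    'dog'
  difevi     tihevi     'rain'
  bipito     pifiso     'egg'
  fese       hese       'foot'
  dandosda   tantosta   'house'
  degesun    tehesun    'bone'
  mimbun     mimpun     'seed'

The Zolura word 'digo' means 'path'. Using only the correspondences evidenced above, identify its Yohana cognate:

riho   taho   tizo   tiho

difevi ~ tihevi — Zolura d corresponds to Yohana t word-initially before a front vowel.
rugofem ~ ruhohem — Zolura g corresponds to Yohana h between vowels (before a back vowel).
Applying these to Zolura 'digo':
  digo → tigo   (d→t word-initially before a front vowel)
  tigo → tiho   (g→h between vowels (before a back vowel))
So the Yohana cognate is 'tiho'.

tiho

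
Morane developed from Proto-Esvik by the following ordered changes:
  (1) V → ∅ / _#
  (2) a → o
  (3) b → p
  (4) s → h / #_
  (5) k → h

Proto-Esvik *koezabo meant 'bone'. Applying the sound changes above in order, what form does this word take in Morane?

hoezop

Morane: *koezabo > koezab > koezob > koezop > hoezop  (by apocope, vowel merger, unconditioned shift, unconditioned shift)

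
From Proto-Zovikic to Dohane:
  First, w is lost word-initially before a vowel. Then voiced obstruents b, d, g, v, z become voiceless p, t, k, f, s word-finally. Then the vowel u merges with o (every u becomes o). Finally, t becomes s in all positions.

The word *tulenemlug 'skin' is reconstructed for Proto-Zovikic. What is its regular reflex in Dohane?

solenemlok

Dohane: start from *tulenemlug.
  rule 1: no change — tulenemlug
  rule 2 (final devoicing): tulenemlug → tulenemluk
  rule 3 (vowel merger): tulenemluk → tolenemlok
  rule 4 (unconditioned shift): tolenemlok → solenemlok
  ⇒ Dohane solenemlok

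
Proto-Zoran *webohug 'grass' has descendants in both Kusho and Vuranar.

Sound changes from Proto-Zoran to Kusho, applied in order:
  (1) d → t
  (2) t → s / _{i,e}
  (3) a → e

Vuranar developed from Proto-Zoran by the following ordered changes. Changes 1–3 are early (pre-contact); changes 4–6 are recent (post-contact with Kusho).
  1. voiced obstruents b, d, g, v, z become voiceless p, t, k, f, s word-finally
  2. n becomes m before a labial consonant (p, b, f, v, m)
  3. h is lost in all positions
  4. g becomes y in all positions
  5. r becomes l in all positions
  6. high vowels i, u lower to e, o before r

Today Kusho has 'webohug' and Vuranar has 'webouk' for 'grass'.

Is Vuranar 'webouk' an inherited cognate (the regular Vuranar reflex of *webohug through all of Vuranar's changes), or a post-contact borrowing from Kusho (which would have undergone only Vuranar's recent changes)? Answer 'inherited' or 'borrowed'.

If inherited, *webohug would pass through all of Vuranar's changes:
Vuranar: *webohug
  webohug → webohuk   [final devoicing]
  webohuk (rule 2 does not apply)
  webohuk → webouk   [h-loss]
  webouk (rule 4 does not apply)
  webouk (rule 5 does not apply)
  webouk (rule 6 does not apply)
  giving Vuranar webouk.
If borrowed from Kusho 'webohug' after the early changes, it would undergo only the recent ones:
  rule 4 (unconditioned shift): webohug → webohuy
  rule 5 (unconditioned shift): no change (webohuy)
  rule 6 (pre-rhotic lowering): no change (webohuy)
  ⇒ as a loan: webohuy
Vuranar 'webouk' matches the inherited outcome exactly, so it is an inherited cognate, not a loan.

inherited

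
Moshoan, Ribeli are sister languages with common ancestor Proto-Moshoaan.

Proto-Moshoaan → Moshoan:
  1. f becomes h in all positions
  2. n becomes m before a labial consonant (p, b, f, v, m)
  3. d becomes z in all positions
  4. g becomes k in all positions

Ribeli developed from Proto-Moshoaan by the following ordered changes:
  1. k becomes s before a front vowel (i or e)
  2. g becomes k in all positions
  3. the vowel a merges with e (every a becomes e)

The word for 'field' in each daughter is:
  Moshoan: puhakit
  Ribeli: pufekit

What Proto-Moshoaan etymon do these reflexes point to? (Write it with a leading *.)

Position 4: Moshoan has a, Ribeli has e. Moshoan preserves a here (none of its changes turn any other segment into a), so the proto-segment is *a.
Position 3: Moshoan has h, Ribeli has f. Ribeli preserves f here (none of its changes turn any other segment into f), so the proto-segment is *f.
Position 5: Moshoan has k, Ribeli has k. Taking the neighbouring segments as reconstructed: Moshoan k could go back to *k or *g; Ribeli k can only go back to *g — the one source consistent with every daughter is *g.
Verify the candidate proto-form against each daughter:
Moshoan: *pufagit > puhagit > puhakit  (by unconditioned shift, unconditioned shift)
Ribeli: start from *pufagit.
  rule 1: no change — pufagit
  rule 2 (unconditioned shift): pufagit → pufakit
  rule 3 (vowel merger): pufakit → pufekit
  ⇒ Ribeli pufekit
No other proto-form is consistent with every reflex, so the reconstruction is *pufagit.

*pufagit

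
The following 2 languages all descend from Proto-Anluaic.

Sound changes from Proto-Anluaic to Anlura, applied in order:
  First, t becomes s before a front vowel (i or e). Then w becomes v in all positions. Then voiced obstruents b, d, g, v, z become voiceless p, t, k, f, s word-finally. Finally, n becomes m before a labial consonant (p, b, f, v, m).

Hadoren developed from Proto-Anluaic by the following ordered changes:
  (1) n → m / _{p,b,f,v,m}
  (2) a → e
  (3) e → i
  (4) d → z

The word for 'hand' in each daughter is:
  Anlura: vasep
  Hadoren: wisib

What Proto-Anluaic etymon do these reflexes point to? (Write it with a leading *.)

Position 4: Anlura has e, Hadoren has i. Anlura preserves e here (none of its changes turn any other segment into e), so the proto-segment is *e.
Position 2: Anlura has a, Hadoren has i. Anlura preserves a here (none of its changes turn any other segment into a), so the proto-segment is *a.
Position 1: Anlura has v, Hadoren has w. Hadoren preserves w here (none of its changes turn any other segment into w), so the proto-segment is *w.
Verify the candidate proto-form against each daughter:
Anlura: *waseb > vaseb > vasep  (by unconditioned shift, final devoicing)
Hadoren: *waseb
  waseb (rule 1 does not apply)
  waseb → weseb   [vowel merger]
  weseb → wisib   [vowel merger]
  wisib (rule 4 does not apply)
  giving Hadoren wisib.
Only *waseb yields all of Anlura vasep, Hadoren wisib.

*waseb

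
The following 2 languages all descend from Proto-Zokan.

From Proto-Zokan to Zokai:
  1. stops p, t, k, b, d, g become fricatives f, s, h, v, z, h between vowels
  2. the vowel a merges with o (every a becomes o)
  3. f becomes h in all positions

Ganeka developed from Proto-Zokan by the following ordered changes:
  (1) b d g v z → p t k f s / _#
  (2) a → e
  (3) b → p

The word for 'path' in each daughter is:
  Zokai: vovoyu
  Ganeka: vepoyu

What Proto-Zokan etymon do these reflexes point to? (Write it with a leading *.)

Position 2: Zokai has o, Ganeka has e. Taking the neighbouring segments as reconstructed: Zokai o could go back to *a or *o; Ganeka e could go back to *a or *e — the one source consistent with every daughter is *a.
Position 3: Zokai has v, Ganeka has p. Taking the neighbouring segments as reconstructed: Zokai v could go back to *b or *v; Ganeka p could go back to *p or *b — the one source consistent with every daughter is *b.
The remaining positions agree across the daughters. Check the candidate against every language:
Zokai: *vaboyu > vavoyu > vovoyu  (by intervocalic lenition, vowel merger)
Ganeka: start from *vaboyu.
  rule 1: no change — vaboyu
  rule 2 (vowel merger): vaboyu → veboyu
  rule 3 (unconditioned shift): veboyu → vepoyu
  ⇒ Ganeka vepoyu
*vaboyu is the unique common source.

*vaboyu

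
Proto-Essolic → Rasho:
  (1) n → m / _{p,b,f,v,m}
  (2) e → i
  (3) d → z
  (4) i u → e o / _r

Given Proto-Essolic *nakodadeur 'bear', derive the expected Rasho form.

nakozazior

Rasho: start from *nakodadeur.
  rule 1: no change — nakodadeur
  rule 2 (vowel merger): nakodadeur → nakodadiur
  rule 3 (unconditioned shift): nakodadiur → nakozaziur
  rule 4 (pre-rhotic lowering): nakozaziur → nakozazior
  ⇒ Rasho nakozazior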